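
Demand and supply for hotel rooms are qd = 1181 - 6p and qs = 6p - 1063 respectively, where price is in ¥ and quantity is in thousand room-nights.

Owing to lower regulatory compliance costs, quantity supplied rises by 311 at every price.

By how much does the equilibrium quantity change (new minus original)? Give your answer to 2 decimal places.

+155.50

Before the shock: 1181 - 6p = 6p - 1063 ⇒ 2244 = 12p ⇒ p = 187, q = 59.
After the shift, demand is qd = 1181 - 6p and supply is qs = 6p - 752.
Equate the new curves: 1181 - 6p = 6p - 752, giving 1933 = 12p, p = 1933/12 ≈ 161.0833, q = 214.5.
Δq = 214.5 − 59 = +155.50.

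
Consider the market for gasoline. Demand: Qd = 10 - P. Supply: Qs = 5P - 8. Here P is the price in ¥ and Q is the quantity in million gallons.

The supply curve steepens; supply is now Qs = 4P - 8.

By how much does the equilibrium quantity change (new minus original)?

Solve the original market: 10 - P = 5P - 8, hence P = 3 and Q = 7.
After the shift, demand is Qd = 10 - P and supply is Qs = 4P - 8.
Clearing the new market: 10 - P = 4P - 8, so P = 3.6 and Q = 6.4.
ΔQ = 6.4 − 7 = -0.6.

-0.6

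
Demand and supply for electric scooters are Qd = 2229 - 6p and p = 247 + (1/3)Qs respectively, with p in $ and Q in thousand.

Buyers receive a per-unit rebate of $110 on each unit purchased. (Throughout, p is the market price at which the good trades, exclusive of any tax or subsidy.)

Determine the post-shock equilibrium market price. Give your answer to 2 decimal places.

403.33

Initially, 2229 - 6p = 3p - 741, so 2970 = 9p and p = 330, Q = 249.
Since buyers' out-of-pocket price is the market price minus the rebate, the effective demand curve becomes Qd = 2889 - 6p.
Setting them equal: 2889 - 6p = 3p - 741 → 3630 = 9p, so p = 1210/3 ≈ 403.3333 and Q = 469.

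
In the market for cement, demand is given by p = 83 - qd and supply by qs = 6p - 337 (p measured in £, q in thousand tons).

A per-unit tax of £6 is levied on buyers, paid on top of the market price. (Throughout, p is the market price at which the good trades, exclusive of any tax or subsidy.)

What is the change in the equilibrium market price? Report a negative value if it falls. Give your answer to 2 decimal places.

Initially, 83 - p = 6p - 337, so 420 = 7p and p = 60, q = 23.
Since buyers pay the price plus the tax, the effective demand curve becomes qd = 77 - p.
Equate the new curves: 77 - p = 6p - 337, giving 414 = 7p, p = 414/7 ≈ 59.1429, q = 125/7 ≈ 17.8571.
Δp = 59.1429 − 60 = -0.86.

-0.86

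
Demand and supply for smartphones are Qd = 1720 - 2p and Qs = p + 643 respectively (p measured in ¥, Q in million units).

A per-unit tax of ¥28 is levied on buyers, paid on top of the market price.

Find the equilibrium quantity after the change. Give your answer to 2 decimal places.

Before the shock: 1720 - 2p = p + 643 ⇒ 1077 = 3p ⇒ p = 359, Q = 1002.
Since buyers pay the price plus the tax, the effective demand curve becomes Qd = 1664 - 2p.
New equilibrium: 1664 - 2p = p + 643 ⇒ 1021 = 3p ⇒ p = 1021/3 ≈ 340.3333, Q = 2950/3 ≈ 983.3333.

983.33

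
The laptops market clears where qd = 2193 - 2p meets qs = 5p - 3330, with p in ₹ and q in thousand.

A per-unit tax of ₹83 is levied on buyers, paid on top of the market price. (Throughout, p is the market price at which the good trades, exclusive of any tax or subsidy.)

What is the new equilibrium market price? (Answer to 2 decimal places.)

Initially, 2193 - 2p = 5p - 3330, so 5523 = 7p and p = 789, q = 615.
Since buyers pay the price plus the tax, the effective demand curve becomes qd = 2027 - 2p.
Clearing the new market: 2027 - 2p = 5p - 3330, so p = 5357/7 ≈ 765.2857 and q = 3475/7 ≈ 496.4286.

765.29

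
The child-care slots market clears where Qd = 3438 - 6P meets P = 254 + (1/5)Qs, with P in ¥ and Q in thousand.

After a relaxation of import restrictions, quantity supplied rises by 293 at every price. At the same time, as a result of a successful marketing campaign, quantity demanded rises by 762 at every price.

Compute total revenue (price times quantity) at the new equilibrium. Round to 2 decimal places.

647681.21

Before the shock: 3438 - 6P = 5P - 1270 ⇒ 4708 = 11P ⇒ P = 428, Q = 870.
After the shift, demand is Qd = 4200 - 6P and supply is Qs = 5P - 977.
Clearing the new market: 4200 - 6P = 5P - 977, so P = 5177/11 ≈ 470.6364 and Q = 15138/11 ≈ 1376.1818.
New expenditure = 470.6364 × 1376.1818 = 647681.21.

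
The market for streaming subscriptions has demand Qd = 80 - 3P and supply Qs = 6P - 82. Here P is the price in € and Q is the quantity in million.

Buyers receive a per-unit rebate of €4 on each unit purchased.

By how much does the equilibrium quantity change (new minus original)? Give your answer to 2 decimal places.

Initially, 80 - 3P = 6P - 82, so 162 = 9P and P = 18, Q = 26.
Since buyers' out-of-pocket price is the market price minus the rebate, the effective demand curve becomes Qd = 92 - 3P.
Setting them equal: 92 - 3P = 6P - 82 → 174 = 9P, so P = 58/3 ≈ 19.3333 and Q = 34.
ΔQ = 34 − 26 = +8.00.

+8.00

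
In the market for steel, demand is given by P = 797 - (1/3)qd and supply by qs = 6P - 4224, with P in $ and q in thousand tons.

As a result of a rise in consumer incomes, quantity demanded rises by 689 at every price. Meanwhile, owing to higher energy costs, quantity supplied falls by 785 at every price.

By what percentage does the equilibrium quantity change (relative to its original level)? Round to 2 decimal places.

Solve the original market: 2391 - 3P = 6P - 4224, hence P = 735 and q = 186.
After the shift, demand is qd = 3080 - 3P and supply is qs = 6P - 5009.
Equate the new curves: 3080 - 3P = 6P - 5009, giving 8089 = 9P, P = 8089/9 ≈ 898.7778, q = 1151/3 ≈ 383.6667.
%Δq = (383.6667 − 186) / 186 × 100 = +106.27%.

+106.27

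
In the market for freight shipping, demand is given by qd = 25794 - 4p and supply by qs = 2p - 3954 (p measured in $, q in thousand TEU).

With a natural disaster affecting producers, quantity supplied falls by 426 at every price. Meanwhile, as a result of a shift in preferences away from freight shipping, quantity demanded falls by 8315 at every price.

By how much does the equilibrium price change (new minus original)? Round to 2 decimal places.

-1314.83

Before the shock: 25794 - 4p = 2p - 3954 ⇒ 29748 = 6p ⇒ p = 4958, q = 5962.
The new curves are qd = 17479 - 4p (demand) and qs = 2p - 4380 (supply).
Equate the new curves: 17479 - 4p = 2p - 4380, giving 21859 = 6p, p = 21859/6 ≈ 3643.1667, q = 8719/3 ≈ 2906.3333.
Δp = 3643.1667 − 4958 = -1314.83.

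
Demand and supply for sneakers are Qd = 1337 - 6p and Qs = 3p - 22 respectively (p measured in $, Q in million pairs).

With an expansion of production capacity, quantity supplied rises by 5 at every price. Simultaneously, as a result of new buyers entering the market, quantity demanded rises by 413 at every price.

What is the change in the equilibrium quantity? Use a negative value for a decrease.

+141

Solve the original market: 1337 - 6p = 3p - 22, hence p = 151 and Q = 431.
The new curves are Qd = 1750 - 6p (demand) and Qs = 3p - 17 (supply).
Clearing the new market: 1750 - 6p = 3p - 17, so p = 589/3 ≈ 196.3333 and Q = 572.
ΔQ = 572 − 431 = +141.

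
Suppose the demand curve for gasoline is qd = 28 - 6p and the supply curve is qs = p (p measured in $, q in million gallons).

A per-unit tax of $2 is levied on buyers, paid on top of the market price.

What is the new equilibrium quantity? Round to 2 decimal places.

2.29

Initially, 28 - 6p = p, so 28 = 7p and p = 4, q = 4.
Since buyers pay the price plus the tax, the effective demand curve becomes qd = 16 - 6p.
Setting them equal: 16 - 6p = p → 16 = 7p, so p = 16/7 ≈ 2.2857 and q = 16/7 ≈ 2.2857.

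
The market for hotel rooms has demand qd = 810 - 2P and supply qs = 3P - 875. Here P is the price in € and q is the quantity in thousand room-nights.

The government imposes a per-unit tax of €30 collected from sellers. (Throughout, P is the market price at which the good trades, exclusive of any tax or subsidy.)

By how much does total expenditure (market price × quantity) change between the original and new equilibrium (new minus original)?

Before the shock: 810 - 2P = 3P - 875 ⇒ 1685 = 5P ⇒ P = 337, q = 136.
Since sellers keep the price net of the tax, the effective supply curve becomes qs = 3P - 965.
Clearing the new market: 810 - 2P = 3P - 965, so P = 355 and q = 100.
Expenditure moves from 337×136 = 45832 to 355×100 = 35500; change = -10332.

-10332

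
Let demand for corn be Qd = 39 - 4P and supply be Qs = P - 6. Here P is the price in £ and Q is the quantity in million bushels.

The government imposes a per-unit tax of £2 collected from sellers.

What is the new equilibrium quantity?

1.4

Before the shock: 39 - 4P = P - 6 ⇒ 45 = 5P ⇒ P = 9, Q = 3.
Since sellers keep the price net of the tax, the effective supply curve becomes Qs = P - 8.
Equate the new curves: 39 - 4P = P - 8, giving 47 = 5P, P = 9.4, Q = 1.4.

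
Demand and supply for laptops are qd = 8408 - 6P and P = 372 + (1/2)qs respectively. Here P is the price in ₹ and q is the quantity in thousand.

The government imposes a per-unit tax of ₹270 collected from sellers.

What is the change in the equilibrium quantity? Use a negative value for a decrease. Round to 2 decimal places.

Solve the original market: 8408 - 6P = 2P - 744, hence P = 1144 and q = 1544.
Since sellers keep the price net of the tax, the effective supply curve becomes qs = 2P - 1284.
Equate the new curves: 8408 - 6P = 2P - 1284, giving 9692 = 8P, P = 1211.5, q = 1139.
Δq = 1139 − 1544 = -405.00.

-405.00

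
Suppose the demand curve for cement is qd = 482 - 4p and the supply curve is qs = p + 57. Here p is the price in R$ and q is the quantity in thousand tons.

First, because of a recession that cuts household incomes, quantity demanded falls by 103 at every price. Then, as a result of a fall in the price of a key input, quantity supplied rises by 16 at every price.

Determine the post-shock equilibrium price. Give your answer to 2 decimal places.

Solve the original market: 482 - 4p = p + 57, hence p = 85 and q = 142.
The new curves are qd = 379 - 4p (demand) and qs = p + 73 (supply).
Equate the new curves: 379 - 4p = p + 73, giving 306 = 5p, p = 61.2, q = 134.2.

61.20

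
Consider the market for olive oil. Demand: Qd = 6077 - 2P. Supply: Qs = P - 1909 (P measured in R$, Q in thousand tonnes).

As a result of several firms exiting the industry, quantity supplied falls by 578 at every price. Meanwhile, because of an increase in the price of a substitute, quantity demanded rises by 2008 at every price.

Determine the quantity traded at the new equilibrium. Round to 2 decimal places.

Solve the original market: 6077 - 2P = P - 1909, hence P = 2662 and Q = 753.
After the shift, demand is Qd = 8085 - 2P and supply is Qs = P - 2487.
New equilibrium: 8085 - 2P = P - 2487 ⇒ 10572 = 3P ⇒ P = 3524, Q = 1037.

1037.00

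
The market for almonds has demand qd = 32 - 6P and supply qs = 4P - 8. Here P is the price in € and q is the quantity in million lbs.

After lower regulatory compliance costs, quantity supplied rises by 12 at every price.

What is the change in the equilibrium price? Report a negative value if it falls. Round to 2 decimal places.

Initially, 32 - 6P = 4P - 8, so 40 = 10P and P = 4, q = 8.
The shock moves the curves to qd = 32 - 6P and qs = 4P + 4.
New equilibrium: 32 - 6P = 4P + 4 ⇒ 28 = 10P ⇒ P = 2.8, q = 15.2.
ΔP = 2.8 − 4 = -1.20.

-1.20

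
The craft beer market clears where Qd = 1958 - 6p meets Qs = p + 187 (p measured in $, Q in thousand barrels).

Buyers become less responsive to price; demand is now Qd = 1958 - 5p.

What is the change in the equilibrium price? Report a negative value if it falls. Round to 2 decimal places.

Initially, 1958 - 6p = p + 187, so 1771 = 7p and p = 253, Q = 440.
After the shift, demand is Qd = 1958 - 5p and supply is Qs = p + 187.
New equilibrium: 1958 - 5p = p + 187 ⇒ 1771 = 6p ⇒ p = 1771/6 ≈ 295.1667, Q = 2893/6 ≈ 482.1667.
Δp = 295.1667 − 253 = +42.17.

+42.17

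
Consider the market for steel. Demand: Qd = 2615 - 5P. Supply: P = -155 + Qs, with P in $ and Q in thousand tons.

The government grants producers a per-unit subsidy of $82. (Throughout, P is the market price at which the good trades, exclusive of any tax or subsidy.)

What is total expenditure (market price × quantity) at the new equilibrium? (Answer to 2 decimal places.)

Initially, 2615 - 5P = P + 155, so 2460 = 6P and P = 410, Q = 565.
Since sellers receive the price plus the subsidy, the effective supply curve becomes Qs = P + 237.
Clearing the new market: 2615 - 5P = P + 237, so P = 1189/3 ≈ 396.3333 and Q = 1900/3 ≈ 633.3333.
New expenditure = 396.3333 × 633.3333 = 251011.11.

251011.11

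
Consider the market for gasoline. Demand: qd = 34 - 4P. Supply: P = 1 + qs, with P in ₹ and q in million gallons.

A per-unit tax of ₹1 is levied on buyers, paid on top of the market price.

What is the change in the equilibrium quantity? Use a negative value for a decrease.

-0.8

Initially, 34 - 4P = P - 1, so 35 = 5P and P = 7, q = 6.
Since buyers pay the price plus the tax, the effective demand curve becomes qd = 30 - 4P.
Clearing the new market: 30 - 4P = P - 1, so P = 6.2 and q = 5.2.
Δq = 5.2 − 6 = -0.8.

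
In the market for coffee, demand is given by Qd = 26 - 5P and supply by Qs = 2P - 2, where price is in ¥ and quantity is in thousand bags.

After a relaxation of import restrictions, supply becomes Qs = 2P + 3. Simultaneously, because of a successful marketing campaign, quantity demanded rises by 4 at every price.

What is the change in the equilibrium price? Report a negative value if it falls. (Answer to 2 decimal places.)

-0.14

Solve the original market: 26 - 5P = 2P - 2, hence P = 4 and Q = 6.
The new curves are Qd = 30 - 5P (demand) and Qs = 2P + 3 (supply).
Equate the new curves: 30 - 5P = 2P + 3, giving 27 = 7P, P = 27/7 ≈ 3.8571, Q = 75/7 ≈ 10.7143.
ΔP = 3.8571 − 4 = -0.14.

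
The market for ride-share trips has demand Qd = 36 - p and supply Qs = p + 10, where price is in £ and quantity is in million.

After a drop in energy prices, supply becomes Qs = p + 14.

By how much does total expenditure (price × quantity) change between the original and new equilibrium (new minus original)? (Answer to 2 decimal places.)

-24.00

Solve the original market: 36 - p = p + 10, hence p = 13 and Q = 23.
The new curves are Qd = 36 - p (demand) and Qs = p + 14 (supply).
Clearing the new market: 36 - p = p + 14, so p = 11 and Q = 25.
Expenditure moves from 13×23 = 299 to 11×25 = 275; change = -24.00.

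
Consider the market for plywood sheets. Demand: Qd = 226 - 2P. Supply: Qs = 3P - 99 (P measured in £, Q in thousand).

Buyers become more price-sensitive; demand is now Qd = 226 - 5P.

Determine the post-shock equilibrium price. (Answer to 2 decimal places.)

40.63

Solve the original market: 226 - 2P = 3P - 99, hence P = 65 and Q = 96.
After the shift, demand is Qd = 226 - 5P and supply is Qs = 3P - 99.
Setting them equal: 226 - 5P = 3P - 99 → 325 = 8P, so P = 40.625 and Q = 22.875.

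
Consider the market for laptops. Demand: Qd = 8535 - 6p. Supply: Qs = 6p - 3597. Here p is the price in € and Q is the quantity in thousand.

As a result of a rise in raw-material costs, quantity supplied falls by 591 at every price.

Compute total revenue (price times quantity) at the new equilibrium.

2304453.375

Before the shock: 8535 - 6p = 6p - 3597 ⇒ 12132 = 12p ⇒ p = 1011, Q = 2469.
After the shift, demand is Qd = 8535 - 6p and supply is Qs = 6p - 4188.
Clearing the new market: 8535 - 6p = 6p - 4188, so p = 1060.25 and Q = 2173.5.
New expenditure = 1060.25 × 2173.5 = 2304453.375.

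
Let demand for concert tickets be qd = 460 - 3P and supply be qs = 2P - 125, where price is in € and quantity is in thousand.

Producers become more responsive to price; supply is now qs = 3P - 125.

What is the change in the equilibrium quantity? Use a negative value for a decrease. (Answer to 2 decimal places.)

+58.50

Before the shock: 460 - 3P = 2P - 125 ⇒ 585 = 5P ⇒ P = 117, q = 109.
The shock moves the curves to qd = 460 - 3P and qs = 3P - 125.
Clearing the new market: 460 - 3P = 3P - 125, so P = 97.5 and q = 167.5.
Δq = 167.5 − 109 = +58.50.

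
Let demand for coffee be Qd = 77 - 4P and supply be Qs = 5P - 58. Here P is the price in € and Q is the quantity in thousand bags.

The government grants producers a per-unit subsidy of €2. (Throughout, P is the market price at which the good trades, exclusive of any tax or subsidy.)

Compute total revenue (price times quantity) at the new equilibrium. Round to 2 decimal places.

Original equilibrium: 77 - 4P = 5P - 58 gives 135 = 9P, so P = 15 and Q = 17.
Since sellers receive the price plus the subsidy, the effective supply curve becomes Qs = 5P - 48.
Equate the new curves: 77 - 4P = 5P - 48, giving 125 = 9P, P = 125/9 ≈ 13.8889, Q = 193/9 ≈ 21.4444.
New expenditure = 13.8889 × 21.4444 = 297.84.

297.84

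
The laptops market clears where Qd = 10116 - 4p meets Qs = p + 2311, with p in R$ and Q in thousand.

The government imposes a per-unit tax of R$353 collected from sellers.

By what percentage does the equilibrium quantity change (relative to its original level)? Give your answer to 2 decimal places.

-7.29

Before the shock: 10116 - 4p = p + 2311 ⇒ 7805 = 5p ⇒ p = 1561, Q = 3872.
Since sellers keep the price net of the tax, the effective supply curve becomes Qs = p + 1958.
Setting them equal: 10116 - 4p = p + 1958 → 8158 = 5p, so p = 1631.6 and Q = 3589.6.
%ΔQ = (3589.6 − 3872) / 3872 × 100 = -7.29%.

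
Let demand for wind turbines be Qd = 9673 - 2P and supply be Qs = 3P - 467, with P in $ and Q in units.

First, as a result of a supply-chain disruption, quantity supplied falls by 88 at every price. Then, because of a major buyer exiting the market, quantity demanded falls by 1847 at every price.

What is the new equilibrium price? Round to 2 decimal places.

1676.20

Initially, 9673 - 2P = 3P - 467, so 10140 = 5P and P = 2028, Q = 5617.
The shock moves the curves to Qd = 7826 - 2P and Qs = 3P - 555.
Setting them equal: 7826 - 2P = 3P - 555 → 8381 = 5P, so P = 1676.2 and Q = 4473.6.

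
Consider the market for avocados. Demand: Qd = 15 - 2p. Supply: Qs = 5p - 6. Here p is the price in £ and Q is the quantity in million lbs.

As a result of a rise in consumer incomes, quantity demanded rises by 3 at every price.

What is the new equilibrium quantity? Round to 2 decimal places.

Before the shock: 15 - 2p = 5p - 6 ⇒ 21 = 7p ⇒ p = 3, Q = 9.
After the shift, demand is Qd = 18 - 2p and supply is Qs = 5p - 6.
Clearing the new market: 18 - 2p = 5p - 6, so p = 24/7 ≈ 3.4286 and Q = 78/7 ≈ 11.1429.

11.14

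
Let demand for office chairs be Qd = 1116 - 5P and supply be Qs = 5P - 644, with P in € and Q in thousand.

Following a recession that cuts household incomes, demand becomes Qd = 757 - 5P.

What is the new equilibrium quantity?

Solve the original market: 1116 - 5P = 5P - 644, hence P = 176 and Q = 236.
After the shift, demand is Qd = 757 - 5P and supply is Qs = 5P - 644.
Setting them equal: 757 - 5P = 5P - 644 → 1401 = 10P, so P = 140.1 and Q = 56.5.

56.5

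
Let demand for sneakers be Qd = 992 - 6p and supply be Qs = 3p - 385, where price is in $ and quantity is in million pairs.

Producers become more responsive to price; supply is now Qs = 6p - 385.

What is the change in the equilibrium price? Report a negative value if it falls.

-38.25

Before the shock: 992 - 6p = 3p - 385 ⇒ 1377 = 9p ⇒ p = 153, Q = 74.
The shock moves the curves to Qd = 992 - 6p and Qs = 6p - 385.
New equilibrium: 992 - 6p = 6p - 385 ⇒ 1377 = 12p ⇒ p = 114.75, Q = 303.5.
Δp = 114.75 − 153 = -38.25.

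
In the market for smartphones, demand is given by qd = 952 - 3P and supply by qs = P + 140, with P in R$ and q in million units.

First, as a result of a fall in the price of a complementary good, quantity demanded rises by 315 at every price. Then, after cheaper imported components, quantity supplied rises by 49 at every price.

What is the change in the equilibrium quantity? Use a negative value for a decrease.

Initially, 952 - 3P = P + 140, so 812 = 4P and P = 203, q = 343.
The shock moves the curves to qd = 1267 - 3P and qs = P + 189.
Setting them equal: 1267 - 3P = P + 189 → 1078 = 4P, so P = 269.5 and q = 458.5.
Δq = 458.5 − 343 = +115.5.

+115.5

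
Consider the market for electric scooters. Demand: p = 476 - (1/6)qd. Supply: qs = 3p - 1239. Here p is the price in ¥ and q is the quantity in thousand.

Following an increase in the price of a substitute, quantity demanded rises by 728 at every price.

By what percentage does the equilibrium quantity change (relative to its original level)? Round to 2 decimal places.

+192.59

Solve the original market: 2856 - 6p = 3p - 1239, hence p = 455 and q = 126.
With the change applied: demand qd = 3584 - 6p, supply qs = 3p - 1239.
New equilibrium: 3584 - 6p = 3p - 1239 ⇒ 4823 = 9p ⇒ p = 4823/9 ≈ 535.8889, q = 1106/3 ≈ 368.6667.
%Δq = (368.6667 − 126) / 126 × 100 = +192.59%.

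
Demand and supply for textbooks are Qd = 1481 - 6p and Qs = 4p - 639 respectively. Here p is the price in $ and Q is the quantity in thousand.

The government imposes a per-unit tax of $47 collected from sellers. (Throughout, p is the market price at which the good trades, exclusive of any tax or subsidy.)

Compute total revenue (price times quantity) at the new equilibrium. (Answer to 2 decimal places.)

22202.96

Initially, 1481 - 6p = 4p - 639, so 2120 = 10p and p = 212, Q = 209.
Since sellers keep the price net of the tax, the effective supply curve becomes Qs = 4p - 827.
New equilibrium: 1481 - 6p = 4p - 827 ⇒ 2308 = 10p ⇒ p = 230.8, Q = 96.2.
New expenditure = 230.8 × 96.2 = 22202.96.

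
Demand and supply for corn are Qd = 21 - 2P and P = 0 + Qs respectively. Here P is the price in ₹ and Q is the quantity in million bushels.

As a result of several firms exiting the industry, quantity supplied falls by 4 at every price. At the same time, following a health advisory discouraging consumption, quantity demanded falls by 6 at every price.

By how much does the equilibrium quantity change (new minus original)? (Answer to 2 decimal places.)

-4.67

Before the shock: 21 - 2P = P ⇒ 21 = 3P ⇒ P = 7, Q = 7.
After the shift, demand is Qd = 15 - 2P and supply is Qs = P - 4.
Equate the new curves: 15 - 2P = P - 4, giving 19 = 3P, P = 19/3 ≈ 6.3333, Q = 7/3 ≈ 2.3333.
ΔQ = 2.3333 − 7 = -4.67.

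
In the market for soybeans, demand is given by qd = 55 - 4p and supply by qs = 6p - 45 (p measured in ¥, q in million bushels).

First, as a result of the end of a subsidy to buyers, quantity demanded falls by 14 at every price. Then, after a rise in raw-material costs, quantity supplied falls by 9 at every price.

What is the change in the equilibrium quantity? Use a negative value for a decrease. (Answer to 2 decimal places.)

Solve the original market: 55 - 4p = 6p - 45, hence p = 10 and q = 15.
With the change applied: demand qd = 41 - 4p, supply qs = 6p - 54.
Setting them equal: 41 - 4p = 6p - 54 → 95 = 10p, so p = 9.5 and q = 3.
Δq = 3 − 15 = -12.00.

-12.00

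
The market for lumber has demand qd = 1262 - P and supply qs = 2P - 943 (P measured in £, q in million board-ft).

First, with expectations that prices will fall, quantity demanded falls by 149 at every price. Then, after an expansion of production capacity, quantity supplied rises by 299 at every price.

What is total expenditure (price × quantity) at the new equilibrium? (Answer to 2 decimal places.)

308841.56

Solve the original market: 1262 - P = 2P - 943, hence P = 735 and q = 527.
After the shift, demand is qd = 1113 - P and supply is qs = 2P - 644.
New equilibrium: 1113 - P = 2P - 644 ⇒ 1757 = 3P ⇒ P = 1757/3 ≈ 585.6667, q = 1582/3 ≈ 527.3333.
New expenditure = 585.6667 × 527.3333 = 308841.56.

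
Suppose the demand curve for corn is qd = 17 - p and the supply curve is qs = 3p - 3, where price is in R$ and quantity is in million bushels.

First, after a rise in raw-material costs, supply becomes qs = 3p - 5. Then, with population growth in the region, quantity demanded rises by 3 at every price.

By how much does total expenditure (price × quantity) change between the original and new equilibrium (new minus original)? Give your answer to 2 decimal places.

Before the shock: 17 - p = 3p - 3 ⇒ 20 = 4p ⇒ p = 5, q = 12.
The shock moves the curves to qd = 20 - p and qs = 3p - 5.
New equilibrium: 20 - p = 3p - 5 ⇒ 25 = 4p ⇒ p = 6.25, q = 13.75.
Expenditure moves from 5×12 = 60 to 6.25×13.75 = 85.9375; change = +25.94.

+25.94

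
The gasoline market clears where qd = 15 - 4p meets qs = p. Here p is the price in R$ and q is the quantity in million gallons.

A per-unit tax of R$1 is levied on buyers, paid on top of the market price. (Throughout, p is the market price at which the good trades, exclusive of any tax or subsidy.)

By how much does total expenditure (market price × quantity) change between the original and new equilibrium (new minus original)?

Before the shock: 15 - 4p = p ⇒ 15 = 5p ⇒ p = 3, q = 3.
Since buyers pay the price plus the tax, the effective demand curve becomes qd = 11 - 4p.
Setting them equal: 11 - 4p = p → 11 = 5p, so p = 2.2 and q = 2.2.
Expenditure moves from 3×3 = 9 to 2.2×2.2 = 4.84; change = -4.16.

-4.16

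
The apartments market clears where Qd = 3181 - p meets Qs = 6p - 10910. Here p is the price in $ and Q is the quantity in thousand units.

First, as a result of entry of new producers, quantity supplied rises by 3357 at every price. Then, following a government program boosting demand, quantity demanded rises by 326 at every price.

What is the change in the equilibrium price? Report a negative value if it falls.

-433

Before the shock: 3181 - p = 6p - 10910 ⇒ 14091 = 7p ⇒ p = 2013, Q = 1168.
The shock moves the curves to Qd = 3507 - p and Qs = 6p - 7553.
Equate the new curves: 3507 - p = 6p - 7553, giving 11060 = 7p, p = 1580, Q = 1927.
Δp = 1580 − 2013 = -433.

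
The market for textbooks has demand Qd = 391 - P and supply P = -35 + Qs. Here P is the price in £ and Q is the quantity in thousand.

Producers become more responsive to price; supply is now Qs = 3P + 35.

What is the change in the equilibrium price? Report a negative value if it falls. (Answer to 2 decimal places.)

-89.00

Solve the original market: 391 - P = P + 35, hence P = 178 and Q = 213.
The shock moves the curves to Qd = 391 - P and Qs = 3P + 35.
Equate the new curves: 391 - P = 3P + 35, giving 356 = 4P, P = 89, Q = 302.
ΔP = 89 − 178 = -89.00.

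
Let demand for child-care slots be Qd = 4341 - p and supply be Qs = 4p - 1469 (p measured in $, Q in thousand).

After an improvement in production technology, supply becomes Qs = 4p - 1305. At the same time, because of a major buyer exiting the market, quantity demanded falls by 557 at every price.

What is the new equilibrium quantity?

Initially, 4341 - p = 4p - 1469, so 5810 = 5p and p = 1162, Q = 3179.
After the shift, demand is Qd = 3784 - p and supply is Qs = 4p - 1305.
New equilibrium: 3784 - p = 4p - 1305 ⇒ 5089 = 5p ⇒ p = 1017.8, Q = 2766.2.

2766.2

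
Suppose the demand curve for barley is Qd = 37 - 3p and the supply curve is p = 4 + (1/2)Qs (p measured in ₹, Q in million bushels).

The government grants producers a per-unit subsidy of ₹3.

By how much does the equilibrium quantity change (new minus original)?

Solve the original market: 37 - 3p = 2p - 8, hence p = 9 and Q = 10.
Since sellers receive the price plus the subsidy, the effective supply curve becomes Qs = 2p - 2.
Equate the new curves: 37 - 3p = 2p - 2, giving 39 = 5p, p = 7.8, Q = 13.6.
ΔQ = 13.6 − 10 = +3.6.

+3.6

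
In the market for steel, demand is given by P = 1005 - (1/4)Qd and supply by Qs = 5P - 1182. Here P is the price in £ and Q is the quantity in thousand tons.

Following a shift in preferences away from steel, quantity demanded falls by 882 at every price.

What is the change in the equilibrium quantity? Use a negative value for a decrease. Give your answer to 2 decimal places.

Before the shock: 4020 - 4P = 5P - 1182 ⇒ 5202 = 9P ⇒ P = 578, Q = 1708.
With the change applied: demand Qd = 3138 - 4P, supply Qs = 5P - 1182.
Equate the new curves: 3138 - 4P = 5P - 1182, giving 4320 = 9P, P = 480, Q = 1218.
ΔQ = 1218 − 1708 = -490.00.

-490.00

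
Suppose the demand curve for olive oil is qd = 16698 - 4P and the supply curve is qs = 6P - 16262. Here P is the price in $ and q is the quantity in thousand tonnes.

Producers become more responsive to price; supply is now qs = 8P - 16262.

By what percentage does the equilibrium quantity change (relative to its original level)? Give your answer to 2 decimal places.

Original equilibrium: 16698 - 4P = 6P - 16262 gives 32960 = 10P, so P = 3296 and q = 3514.
After the shift, demand is qd = 16698 - 4P and supply is qs = 8P - 16262.
New equilibrium: 16698 - 4P = 8P - 16262 ⇒ 32960 = 12P ⇒ P = 8240/3 ≈ 2746.6667, q = 17134/3 ≈ 5711.3333.
%Δq = (5711.3333 − 3514) / 3514 × 100 = +62.53%.

+62.53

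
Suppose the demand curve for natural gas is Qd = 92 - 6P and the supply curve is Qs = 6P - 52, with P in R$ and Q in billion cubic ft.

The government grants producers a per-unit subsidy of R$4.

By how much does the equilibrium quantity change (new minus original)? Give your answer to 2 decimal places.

Solve the original market: 92 - 6P = 6P - 52, hence P = 12 and Q = 20.
Since sellers receive the price plus the subsidy, the effective supply curve becomes Qs = 6P - 28.
New equilibrium: 92 - 6P = 6P - 28 ⇒ 120 = 12P ⇒ P = 10, Q = 32.
ΔQ = 32 − 20 = +12.00.

+12.00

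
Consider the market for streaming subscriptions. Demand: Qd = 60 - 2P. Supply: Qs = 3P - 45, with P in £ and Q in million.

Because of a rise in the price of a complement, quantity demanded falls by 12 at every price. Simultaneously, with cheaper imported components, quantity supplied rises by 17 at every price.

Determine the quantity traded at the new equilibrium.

Before the shock: 60 - 2P = 3P - 45 ⇒ 105 = 5P ⇒ P = 21, Q = 18.
The shock moves the curves to Qd = 48 - 2P and Qs = 3P - 28.
Equate the new curves: 48 - 2P = 3P - 28, giving 76 = 5P, P = 15.2, Q = 17.6.

17.6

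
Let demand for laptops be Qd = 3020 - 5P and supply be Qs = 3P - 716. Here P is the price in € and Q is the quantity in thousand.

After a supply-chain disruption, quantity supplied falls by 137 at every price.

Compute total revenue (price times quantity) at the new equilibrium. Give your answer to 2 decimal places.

290172.42

Initially, 3020 - 5P = 3P - 716, so 3736 = 8P and P = 467, Q = 685.
With the change applied: demand Qd = 3020 - 5P, supply Qs = 3P - 853.
Setting them equal: 3020 - 5P = 3P - 853 → 3873 = 8P, so P = 484.125 and Q = 599.375.
New expenditure = 484.125 × 599.375 = 290172.42.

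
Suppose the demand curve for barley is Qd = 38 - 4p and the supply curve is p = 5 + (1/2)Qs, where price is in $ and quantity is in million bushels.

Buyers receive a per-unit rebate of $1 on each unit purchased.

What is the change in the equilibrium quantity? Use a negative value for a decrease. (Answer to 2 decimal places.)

Solve the original market: 38 - 4p = 2p - 10, hence p = 8 and Q = 6.
Since buyers' out-of-pocket price is the market price minus the rebate, the effective demand curve becomes Qd = 42 - 4p.
Clearing the new market: 42 - 4p = 2p - 10, so p = 26/3 ≈ 8.6667 and Q = 22/3 ≈ 7.3333.
ΔQ = 7.3333 − 6 = +1.33.

+1.33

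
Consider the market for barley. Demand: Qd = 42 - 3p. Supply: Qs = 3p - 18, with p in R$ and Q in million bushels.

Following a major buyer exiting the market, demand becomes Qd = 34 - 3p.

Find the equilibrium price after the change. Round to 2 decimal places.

8.67

Before the shock: 42 - 3p = 3p - 18 ⇒ 60 = 6p ⇒ p = 10, Q = 12.
After the shift, demand is Qd = 34 - 3p and supply is Qs = 3p - 18.
Clearing the new market: 34 - 3p = 3p - 18, so p = 26/3 ≈ 8.6667 and Q = 8.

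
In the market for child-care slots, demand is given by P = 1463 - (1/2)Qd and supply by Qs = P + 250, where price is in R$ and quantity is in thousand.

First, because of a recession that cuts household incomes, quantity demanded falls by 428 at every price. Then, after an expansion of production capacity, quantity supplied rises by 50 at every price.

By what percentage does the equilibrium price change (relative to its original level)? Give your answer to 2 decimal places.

Before the shock: 2926 - 2P = P + 250 ⇒ 2676 = 3P ⇒ P = 892, Q = 1142.
The new curves are Qd = 2498 - 2P (demand) and Qs = P + 300 (supply).
Equate the new curves: 2498 - 2P = P + 300, giving 2198 = 3P, P = 2198/3 ≈ 732.6667, Q = 3098/3 ≈ 1032.6667.
%ΔP = (732.6667 − 892) / 892 × 100 = -17.86%.

-17.86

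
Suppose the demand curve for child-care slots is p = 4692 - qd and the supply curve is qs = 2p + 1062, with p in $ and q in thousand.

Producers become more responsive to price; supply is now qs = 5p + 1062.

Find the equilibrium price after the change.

Before the shock: 4692 - p = 2p + 1062 ⇒ 3630 = 3p ⇒ p = 1210, q = 3482.
The new curves are qd = 4692 - p (demand) and qs = 5p + 1062 (supply).
Equate the new curves: 4692 - p = 5p + 1062, giving 3630 = 6p, p = 605, q = 4087.

605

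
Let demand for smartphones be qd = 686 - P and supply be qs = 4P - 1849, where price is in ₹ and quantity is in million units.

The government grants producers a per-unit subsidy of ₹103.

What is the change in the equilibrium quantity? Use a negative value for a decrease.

Before the shock: 686 - P = 4P - 1849 ⇒ 2535 = 5P ⇒ P = 507, q = 179.
Since sellers receive the price plus the subsidy, the effective supply curve becomes qs = 4P - 1437.
Clearing the new market: 686 - P = 4P - 1437, so P = 424.6 and q = 261.4.
Δq = 261.4 − 179 = +82.4.

+82.4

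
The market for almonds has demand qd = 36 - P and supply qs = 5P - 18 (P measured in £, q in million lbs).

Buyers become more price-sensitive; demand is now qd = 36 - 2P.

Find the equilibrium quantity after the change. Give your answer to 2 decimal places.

20.57

Solve the original market: 36 - P = 5P - 18, hence P = 9 and q = 27.
The new curves are qd = 36 - 2P (demand) and qs = 5P - 18 (supply).
Setting them equal: 36 - 2P = 5P - 18 → 54 = 7P, so P = 54/7 ≈ 7.7143 and q = 144/7 ≈ 20.5714.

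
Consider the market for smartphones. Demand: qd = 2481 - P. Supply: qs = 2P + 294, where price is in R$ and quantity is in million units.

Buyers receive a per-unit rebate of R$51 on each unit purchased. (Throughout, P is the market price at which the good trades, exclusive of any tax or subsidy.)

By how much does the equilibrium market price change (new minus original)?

Before the shock: 2481 - P = 2P + 294 ⇒ 2187 = 3P ⇒ P = 729, q = 1752.
Since buyers' out-of-pocket price is the market price minus the rebate, the effective demand curve becomes qd = 2532 - P.
Clearing the new market: 2532 - P = 2P + 294, so P = 746 and q = 1786.
ΔP = 746 − 729 = +17.

+17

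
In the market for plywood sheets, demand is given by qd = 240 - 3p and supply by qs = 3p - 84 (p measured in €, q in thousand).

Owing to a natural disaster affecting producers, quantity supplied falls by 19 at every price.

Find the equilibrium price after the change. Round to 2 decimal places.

57.17

Before the shock: 240 - 3p = 3p - 84 ⇒ 324 = 6p ⇒ p = 54, q = 78.
The shock moves the curves to qd = 240 - 3p and qs = 3p - 103.
Equate the new curves: 240 - 3p = 3p - 103, giving 343 = 6p, p = 343/6 ≈ 57.1667, q = 68.5.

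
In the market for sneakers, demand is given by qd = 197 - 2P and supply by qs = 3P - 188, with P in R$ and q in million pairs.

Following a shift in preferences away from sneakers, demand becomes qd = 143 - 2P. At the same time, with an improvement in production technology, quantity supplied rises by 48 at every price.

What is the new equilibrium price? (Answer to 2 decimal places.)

56.60

Initially, 197 - 2P = 3P - 188, so 385 = 5P and P = 77, q = 43.
With the change applied: demand qd = 143 - 2P, supply qs = 3P - 140.
Equate the new curves: 143 - 2P = 3P - 140, giving 283 = 5P, P = 56.6, q = 29.8.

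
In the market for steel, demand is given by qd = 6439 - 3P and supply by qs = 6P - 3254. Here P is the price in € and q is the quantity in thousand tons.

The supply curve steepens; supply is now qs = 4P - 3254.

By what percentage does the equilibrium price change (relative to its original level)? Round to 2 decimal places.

+28.57

Solve the original market: 6439 - 3P = 6P - 3254, hence P = 1077 and q = 3208.
After the shift, demand is qd = 6439 - 3P and supply is qs = 4P - 3254.
New equilibrium: 6439 - 3P = 4P - 3254 ⇒ 9693 = 7P ⇒ P = 9693/7 ≈ 1384.7143, q = 15994/7 ≈ 2284.8571.
%ΔP = (1384.7143 − 1077) / 1077 × 100 = +28.57%.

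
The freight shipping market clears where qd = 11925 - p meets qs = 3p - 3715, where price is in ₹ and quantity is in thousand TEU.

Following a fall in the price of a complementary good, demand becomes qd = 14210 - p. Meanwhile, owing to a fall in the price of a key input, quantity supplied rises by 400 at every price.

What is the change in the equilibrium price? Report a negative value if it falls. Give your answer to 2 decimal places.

Initially, 11925 - p = 3p - 3715, so 15640 = 4p and p = 3910, q = 8015.
The shock moves the curves to qd = 14210 - p and qs = 3p - 3315.
New equilibrium: 14210 - p = 3p - 3315 ⇒ 17525 = 4p ⇒ p = 4381.25, q = 9828.75.
Δp = 4381.25 − 3910 = +471.25.

+471.25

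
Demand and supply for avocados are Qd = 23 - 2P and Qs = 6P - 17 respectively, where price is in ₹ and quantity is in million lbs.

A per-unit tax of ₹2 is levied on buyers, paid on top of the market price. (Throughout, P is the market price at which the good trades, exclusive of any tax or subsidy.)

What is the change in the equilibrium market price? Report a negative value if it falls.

-0.5

Original equilibrium: 23 - 2P = 6P - 17 gives 40 = 8P, so P = 5 and Q = 13.
Since buyers pay the price plus the tax, the effective demand curve becomes Qd = 19 - 2P.
Equate the new curves: 19 - 2P = 6P - 17, giving 36 = 8P, P = 4.5, Q = 10.
ΔP = 4.5 − 5 = -0.5.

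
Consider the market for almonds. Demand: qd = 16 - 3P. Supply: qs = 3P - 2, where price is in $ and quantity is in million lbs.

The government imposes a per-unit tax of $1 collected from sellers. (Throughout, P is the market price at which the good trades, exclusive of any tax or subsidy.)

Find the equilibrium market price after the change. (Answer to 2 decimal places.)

3.50

Original equilibrium: 16 - 3P = 3P - 2 gives 18 = 6P, so P = 3 and q = 7.
Since sellers keep the price net of the tax, the effective supply curve becomes qs = 3P - 5.
New equilibrium: 16 - 3P = 3P - 5 ⇒ 21 = 6P ⇒ P = 3.5, q = 5.5.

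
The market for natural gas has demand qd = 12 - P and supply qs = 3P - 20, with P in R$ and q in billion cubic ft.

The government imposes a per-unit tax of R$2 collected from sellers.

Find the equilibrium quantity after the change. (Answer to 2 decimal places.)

Before the shock: 12 - P = 3P - 20 ⇒ 32 = 4P ⇒ P = 8, q = 4.
Since sellers keep the price net of the tax, the effective supply curve becomes qs = 3P - 26.
Setting them equal: 12 - P = 3P - 26 → 38 = 4P, so P = 9.5 and q = 2.5.

2.50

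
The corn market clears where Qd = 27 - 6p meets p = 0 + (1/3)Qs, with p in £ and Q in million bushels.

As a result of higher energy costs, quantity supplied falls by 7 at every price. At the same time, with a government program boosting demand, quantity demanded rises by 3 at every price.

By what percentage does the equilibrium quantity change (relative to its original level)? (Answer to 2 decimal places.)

Original equilibrium: 27 - 6p = 3p gives 27 = 9p, so p = 3 and Q = 9.
After the shift, demand is Qd = 30 - 6p and supply is Qs = 3p - 7.
Equate the new curves: 30 - 6p = 3p - 7, giving 37 = 9p, p = 37/9 ≈ 4.1111, Q = 16/3 ≈ 5.3333.
%ΔQ = (5.3333 − 9) / 9 × 100 = -40.74%.

-40.74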